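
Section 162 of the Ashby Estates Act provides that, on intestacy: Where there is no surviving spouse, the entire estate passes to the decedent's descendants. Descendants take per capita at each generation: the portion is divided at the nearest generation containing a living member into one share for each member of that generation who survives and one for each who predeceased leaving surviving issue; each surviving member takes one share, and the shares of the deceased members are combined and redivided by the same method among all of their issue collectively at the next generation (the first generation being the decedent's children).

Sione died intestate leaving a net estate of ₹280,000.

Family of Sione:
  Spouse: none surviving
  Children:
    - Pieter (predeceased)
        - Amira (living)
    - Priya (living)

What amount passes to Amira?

Amira receives ₹140,000.

The entire ₹280,000 passes to the descendants.
That amount (₹280,000) is divided at the children's generation into 2 shares of ₹140,000. Priya takes ₹140,000. The remaining share for the deceased Pieter (₹140,000) is carried to the next generation.
That pool (₹140,000) passes entirely to Amira, the sole taker at the grandchildren's generation.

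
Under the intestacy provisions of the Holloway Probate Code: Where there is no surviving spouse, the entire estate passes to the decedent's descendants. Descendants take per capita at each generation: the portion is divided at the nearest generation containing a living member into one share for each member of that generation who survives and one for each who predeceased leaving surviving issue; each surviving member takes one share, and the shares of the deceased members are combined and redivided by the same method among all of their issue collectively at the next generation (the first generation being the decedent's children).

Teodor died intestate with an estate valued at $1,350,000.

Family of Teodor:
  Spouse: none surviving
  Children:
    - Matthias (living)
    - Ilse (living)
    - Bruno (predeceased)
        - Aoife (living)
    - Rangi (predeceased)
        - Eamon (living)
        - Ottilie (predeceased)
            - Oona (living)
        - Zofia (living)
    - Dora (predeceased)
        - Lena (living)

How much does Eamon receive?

Eamon receives $162,000.

The entire $1,350,000 passes to the descendants.
That amount ($1,350,000) is divided at the children's generation into 5 shares of $270,000. Matthias and Ilse each take $270,000. The 3 shares of the deceased (Bruno, Rangi, and Dora) are combined into a pool of $810,000.
That pool ($810,000) is divided at the grandchildren's generation into 5 shares of $162,000. Aoife, Eamon, Zofia, and Lena each take $162,000. The remaining share for the deceased Ottilie ($162,000) is carried to the next generation.
That pool ($162,000) passes entirely to Oona, the sole taker at the great-grandchildren's generation.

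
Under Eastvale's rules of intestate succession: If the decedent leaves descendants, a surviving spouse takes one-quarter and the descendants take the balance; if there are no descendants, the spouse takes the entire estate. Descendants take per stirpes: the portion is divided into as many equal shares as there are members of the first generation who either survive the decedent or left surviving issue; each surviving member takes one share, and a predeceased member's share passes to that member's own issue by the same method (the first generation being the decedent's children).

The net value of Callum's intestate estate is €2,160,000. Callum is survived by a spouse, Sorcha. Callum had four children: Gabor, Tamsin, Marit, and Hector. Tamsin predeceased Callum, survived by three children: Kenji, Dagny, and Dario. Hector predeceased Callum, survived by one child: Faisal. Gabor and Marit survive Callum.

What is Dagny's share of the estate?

Sorcha takes one-quarter of €2,160,000 = €540,000. The remaining €1,620,000 passes to the descendants.
The descendants' portion (€1,620,000) is divided into 4 shares of €405,000: Gabor and Marit each take €405,000; Tamsin's €405,000 share passes to Tamsin's issue; Hector's €405,000 share passes to Hector's issue.
Tamsin's share (€405,000) is divided into 3 shares of €135,000: Kenji, Dagny, and Dario each take €135,000.
Hector's share (€405,000) passes entirely to Faisal.

Dagny receives €135,000.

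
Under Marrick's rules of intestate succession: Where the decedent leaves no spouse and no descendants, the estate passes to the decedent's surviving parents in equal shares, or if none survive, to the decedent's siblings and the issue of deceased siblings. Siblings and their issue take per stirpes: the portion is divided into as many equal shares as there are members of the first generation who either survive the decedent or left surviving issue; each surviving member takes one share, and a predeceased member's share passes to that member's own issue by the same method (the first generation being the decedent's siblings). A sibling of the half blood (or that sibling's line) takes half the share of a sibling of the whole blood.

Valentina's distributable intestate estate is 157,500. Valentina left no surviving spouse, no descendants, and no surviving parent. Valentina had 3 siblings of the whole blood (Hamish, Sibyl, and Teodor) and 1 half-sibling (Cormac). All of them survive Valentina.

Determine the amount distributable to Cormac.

Cormac receives 22,500.

The entire 157,500 passes to the siblings and their issue.
Counting each half-blood sibling's line as half a unit, there are 7/2 units in 157,500, so one unit is 45,000. Whole-blood lines (Hamish, Sibyl, and Teodor) take 45,000 each; half-blood lines (Cormac) take 22,500 each.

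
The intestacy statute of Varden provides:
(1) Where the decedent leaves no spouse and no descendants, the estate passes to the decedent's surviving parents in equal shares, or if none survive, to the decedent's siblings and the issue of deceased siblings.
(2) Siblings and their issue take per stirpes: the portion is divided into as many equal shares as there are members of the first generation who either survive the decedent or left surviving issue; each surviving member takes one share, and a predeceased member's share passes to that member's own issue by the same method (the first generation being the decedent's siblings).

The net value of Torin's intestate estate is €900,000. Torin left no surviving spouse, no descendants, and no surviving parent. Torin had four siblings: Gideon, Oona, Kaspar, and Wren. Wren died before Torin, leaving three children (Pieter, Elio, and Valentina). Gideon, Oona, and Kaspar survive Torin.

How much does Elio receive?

The entire €900,000 passes to the siblings and their issue.
That amount (€900,000) is divided into 4 shares of €225,000: Gideon, Oona, and Kaspar each take €225,000; Wren's €225,000 share passes to Wren's issue.
Wren's share (€225,000) is divided into 3 shares of €75,000: Pieter, Elio, and Valentina each take €75,000.

Elio receives €75,000.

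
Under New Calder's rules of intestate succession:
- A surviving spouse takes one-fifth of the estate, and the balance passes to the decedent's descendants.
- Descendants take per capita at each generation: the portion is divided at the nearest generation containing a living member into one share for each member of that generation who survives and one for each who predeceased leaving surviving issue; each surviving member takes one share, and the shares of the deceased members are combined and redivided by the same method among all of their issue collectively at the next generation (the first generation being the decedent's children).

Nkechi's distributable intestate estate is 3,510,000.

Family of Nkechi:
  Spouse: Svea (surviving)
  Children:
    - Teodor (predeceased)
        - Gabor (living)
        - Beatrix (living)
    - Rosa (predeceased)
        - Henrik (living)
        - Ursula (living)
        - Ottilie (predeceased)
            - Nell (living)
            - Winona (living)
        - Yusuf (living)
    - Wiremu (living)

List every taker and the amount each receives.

Svea takes one-fifth of 3,510,000 = 702,000. The remaining 2,808,000 passes to the descendants.
The descendants' portion (2,808,000) is divided at the children's generation into 3 shares of 936,000. Wiremu takes 936,000. The 2 shares of the deceased (Teodor and Rosa) are combined into a pool of 1,872,000.
That pool (1,872,000) is divided at the grandchildren's generation into 6 shares of 312,000. Gabor, Beatrix, Henrik, Ursula, and Yusuf each take 312,000. The remaining share for the deceased Ottilie (312,000) is carried to the next generation.
That pool (312,000) is divided at the great-grandchildren's generation equally among Nell and Winona: 156,000 each.

Svea: 702,000; Gabor: 312,000; Beatrix: 312,000; Henrik: 312,000; Ursula: 312,000; Nell: 156,000; Winona: 156,000; Yusuf: 312,000; Wiremu: 936,000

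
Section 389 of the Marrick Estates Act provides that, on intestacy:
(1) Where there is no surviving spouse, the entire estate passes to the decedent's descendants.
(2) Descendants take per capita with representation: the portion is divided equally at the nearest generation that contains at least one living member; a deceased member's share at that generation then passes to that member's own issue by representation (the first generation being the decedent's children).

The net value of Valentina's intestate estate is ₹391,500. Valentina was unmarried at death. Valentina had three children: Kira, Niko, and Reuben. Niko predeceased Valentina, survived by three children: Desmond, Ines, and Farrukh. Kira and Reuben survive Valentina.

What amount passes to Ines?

The entire ₹391,500 passes to the descendants.
That amount (₹391,500) is divided into 3 shares of ₹130,500: Kira and Reuben each take ₹130,500; Niko's ₹130,500 share passes to Niko's issue.
Niko's share (₹130,500) is divided into 3 shares of ₹43,500: Desmond, Ines, and Farrukh each take ₹43,500.

Ines receives ₹43,500.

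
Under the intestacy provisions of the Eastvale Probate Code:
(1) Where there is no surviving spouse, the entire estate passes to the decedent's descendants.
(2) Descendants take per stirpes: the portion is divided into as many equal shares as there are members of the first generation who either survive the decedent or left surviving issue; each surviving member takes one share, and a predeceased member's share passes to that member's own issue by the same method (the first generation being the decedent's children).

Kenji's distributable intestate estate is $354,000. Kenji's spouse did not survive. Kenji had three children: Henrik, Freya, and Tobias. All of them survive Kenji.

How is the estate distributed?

The entire $354,000 passes to the descendants.
That amount ($354,000) is divided into 3 shares of $118,000: Henrik, Freya, and Tobias each take $118,000.

Henrik: $118,000; Freya: $118,000; Tobias: $118,000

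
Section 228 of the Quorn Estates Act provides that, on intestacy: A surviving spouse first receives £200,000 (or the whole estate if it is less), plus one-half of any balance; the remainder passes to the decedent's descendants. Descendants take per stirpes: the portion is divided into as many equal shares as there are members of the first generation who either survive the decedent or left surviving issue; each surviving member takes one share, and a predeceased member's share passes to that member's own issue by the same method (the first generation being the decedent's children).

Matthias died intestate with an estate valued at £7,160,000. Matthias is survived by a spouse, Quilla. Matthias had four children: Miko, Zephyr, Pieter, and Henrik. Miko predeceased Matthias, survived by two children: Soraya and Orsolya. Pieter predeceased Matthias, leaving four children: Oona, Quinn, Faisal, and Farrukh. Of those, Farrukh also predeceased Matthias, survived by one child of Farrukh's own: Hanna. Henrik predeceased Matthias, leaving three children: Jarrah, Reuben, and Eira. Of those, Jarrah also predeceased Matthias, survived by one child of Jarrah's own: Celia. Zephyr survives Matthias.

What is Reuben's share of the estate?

Reuben receives £290,000.

Quilla first takes £200,000, leaving a balance of £6,960,000. Quilla then takes one-half of the balance (£3,480,000), for a total of £3,680,000. The remaining £3,480,000 passes to the descendants.
The descendants' portion (£3,480,000) is divided into 4 shares of £870,000: Zephyr takes £870,000; Miko's £870,000 share passes to Miko's issue; Pieter's £870,000 share passes to Pieter's issue; Henrik's £870,000 share passes to Henrik's issue.
Miko's share (£870,000) is divided into 2 shares of £435,000: Soraya and Orsolya each take £435,000.
Pieter's share (£870,000) is divided into 4 shares of £217,500: Oona, Quinn, and Faisal each take £217,500; Farrukh's £217,500 share passes to Farrukh's issue.
Farrukh's share (£217,500) passes entirely to Hanna.
Henrik's share (£870,000) is divided into 3 shares of £290,000: Reuben and Eira each take £290,000; Jarrah's £290,000 share passes to Jarrah's issue.
Jarrah's share (£290,000) passes entirely to Celia.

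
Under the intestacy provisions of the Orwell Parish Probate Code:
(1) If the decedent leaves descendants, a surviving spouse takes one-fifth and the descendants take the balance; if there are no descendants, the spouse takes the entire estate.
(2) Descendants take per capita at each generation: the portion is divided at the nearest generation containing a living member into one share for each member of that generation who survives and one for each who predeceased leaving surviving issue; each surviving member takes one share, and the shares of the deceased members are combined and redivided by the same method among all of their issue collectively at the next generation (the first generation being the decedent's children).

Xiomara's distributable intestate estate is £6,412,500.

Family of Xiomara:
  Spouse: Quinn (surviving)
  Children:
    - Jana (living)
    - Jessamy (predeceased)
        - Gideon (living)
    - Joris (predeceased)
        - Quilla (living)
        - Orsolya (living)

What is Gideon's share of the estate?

Quinn takes one-fifth of £6,412,500 = £1,282,500. The remaining £5,130,000 passes to the descendants.
The descendants' portion (£5,130,000) is divided at the children's generation into 3 shares of £1,710,000. Jana takes £1,710,000. The 2 shares of the deceased (Jessamy and Joris) are combined into a pool of £3,420,000.
That pool (£3,420,000) is divided at the grandchildren's generation equally among Gideon, Quilla, and Orsolya: £1,140,000 each.

Gideon receives £1,140,000.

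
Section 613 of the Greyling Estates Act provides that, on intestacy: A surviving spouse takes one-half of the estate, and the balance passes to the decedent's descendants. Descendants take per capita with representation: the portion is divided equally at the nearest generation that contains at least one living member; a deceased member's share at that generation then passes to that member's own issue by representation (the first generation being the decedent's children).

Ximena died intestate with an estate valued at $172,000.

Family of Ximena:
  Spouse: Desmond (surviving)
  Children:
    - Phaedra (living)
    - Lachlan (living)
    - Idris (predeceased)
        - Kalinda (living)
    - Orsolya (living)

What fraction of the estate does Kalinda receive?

Desmond takes one-half of $172,000 = $86,000. The remaining $86,000 passes to the descendants.
The descendants' portion ($86,000) is divided into 4 shares of $21,500: Phaedra, Lachlan, and Orsolya each take $21,500; Idris's $21,500 share passes to Idris's issue.
Idris's share ($21,500) passes entirely to Kalinda.

Kalinda receives 1/8 of the estate.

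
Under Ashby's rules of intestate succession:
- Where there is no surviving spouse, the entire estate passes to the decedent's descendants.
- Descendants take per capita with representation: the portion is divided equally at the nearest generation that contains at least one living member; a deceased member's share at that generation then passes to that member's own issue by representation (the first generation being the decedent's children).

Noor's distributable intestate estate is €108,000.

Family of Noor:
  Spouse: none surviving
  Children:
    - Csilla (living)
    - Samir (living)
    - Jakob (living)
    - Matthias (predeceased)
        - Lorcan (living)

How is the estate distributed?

The entire €108,000 passes to the descendants.
That amount (€108,000) is divided into 4 shares of €27,000: Csilla, Samir, and Jakob each take €27,000; Matthias's €27,000 share passes to Matthias's issue.
Matthias's share (€27,000) passes entirely to Lorcan.

Csilla: €27,000; Samir: €27,000; Jakob: €27,000; Lorcan: €27,000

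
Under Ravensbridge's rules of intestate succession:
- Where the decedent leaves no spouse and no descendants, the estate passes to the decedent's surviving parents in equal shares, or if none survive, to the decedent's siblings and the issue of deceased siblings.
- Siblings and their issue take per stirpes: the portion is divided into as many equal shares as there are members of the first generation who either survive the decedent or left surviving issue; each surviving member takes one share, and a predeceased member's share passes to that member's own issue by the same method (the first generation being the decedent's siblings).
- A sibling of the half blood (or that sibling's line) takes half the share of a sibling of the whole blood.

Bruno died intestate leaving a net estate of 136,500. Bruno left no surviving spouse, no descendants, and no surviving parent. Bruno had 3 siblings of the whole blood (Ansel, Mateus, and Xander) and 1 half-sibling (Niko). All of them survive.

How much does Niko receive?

Niko receives 19,500.

The entire 136,500 passes to the siblings and their issue.
Counting each half-blood sibling's line as half a unit, there are 7/2 units in 136,500, so one unit is 39,000. Whole-blood lines (Ansel, Mateus, and Xander) take 39,000 each; half-blood lines (Niko) take 19,500 each.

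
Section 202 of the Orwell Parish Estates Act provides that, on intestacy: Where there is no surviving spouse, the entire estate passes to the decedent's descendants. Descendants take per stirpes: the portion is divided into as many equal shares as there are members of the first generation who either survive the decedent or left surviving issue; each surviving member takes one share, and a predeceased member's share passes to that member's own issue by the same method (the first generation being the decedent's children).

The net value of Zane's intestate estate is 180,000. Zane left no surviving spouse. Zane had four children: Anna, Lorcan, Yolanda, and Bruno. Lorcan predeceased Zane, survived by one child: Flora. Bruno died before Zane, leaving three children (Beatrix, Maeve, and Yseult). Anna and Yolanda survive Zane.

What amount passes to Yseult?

The entire 180,000 passes to the descendants.
That amount (180,000) is divided into 4 shares of 45,000: Anna and Yolanda each take 45,000; Lorcan's 45,000 share passes to Lorcan's issue; Bruno's 45,000 share passes to Bruno's issue.
Lorcan's share (45,000) passes entirely to Flora.
Bruno's share (45,000) is divided into 3 shares of 15,000: Beatrix, Maeve, and Yseult each take 15,000.

Yseult receives 15,000.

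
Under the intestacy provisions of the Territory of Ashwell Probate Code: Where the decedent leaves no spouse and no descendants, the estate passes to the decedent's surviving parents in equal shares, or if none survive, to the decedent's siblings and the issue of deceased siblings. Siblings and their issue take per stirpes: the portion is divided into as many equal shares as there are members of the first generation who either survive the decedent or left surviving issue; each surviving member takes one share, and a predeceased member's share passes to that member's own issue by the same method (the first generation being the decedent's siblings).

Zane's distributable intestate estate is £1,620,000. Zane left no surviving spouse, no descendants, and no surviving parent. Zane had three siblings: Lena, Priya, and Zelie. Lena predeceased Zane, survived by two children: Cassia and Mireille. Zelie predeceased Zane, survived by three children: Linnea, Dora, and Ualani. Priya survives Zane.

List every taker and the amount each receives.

The entire £1,620,000 passes to the siblings and their issue.
That amount (£1,620,000) is divided into 3 shares of £540,000: Priya takes £540,000; Lena's £540,000 share passes to Lena's issue; Zelie's £540,000 share passes to Zelie's issue.
Lena's share (£540,000) is divided into 2 shares of £270,000: Cassia and Mireille each take £270,000.
Zelie's share (£540,000) is divided into 3 shares of £180,000: Linnea, Dora, and Ualani each take £180,000.

Cassia: £270,000; Mireille: £270,000; Priya: £540,000; Linnea: £180,000; Dora: £180,000; Ualani: £180,000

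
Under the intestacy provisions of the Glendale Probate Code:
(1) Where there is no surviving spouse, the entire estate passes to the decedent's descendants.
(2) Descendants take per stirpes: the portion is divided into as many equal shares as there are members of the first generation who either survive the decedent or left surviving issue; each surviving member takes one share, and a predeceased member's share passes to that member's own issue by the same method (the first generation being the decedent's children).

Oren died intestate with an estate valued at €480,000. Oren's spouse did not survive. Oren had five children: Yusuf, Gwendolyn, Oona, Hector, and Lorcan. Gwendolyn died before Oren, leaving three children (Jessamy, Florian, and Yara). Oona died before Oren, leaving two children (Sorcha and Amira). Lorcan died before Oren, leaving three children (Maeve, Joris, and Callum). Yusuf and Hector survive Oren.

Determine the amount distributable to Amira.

The entire €480,000 passes to the descendants.
That amount (€480,000) is divided into 5 shares of €96,000: Yusuf and Hector each take €96,000; Gwendolyn's €96,000 share passes to Gwendolyn's issue; Oona's €96,000 share passes to Oona's issue; Lorcan's €96,000 share passes to Lorcan's issue.
Gwendolyn's share (€96,000) is divided into 3 shares of €32,000: Jessamy, Florian, and Yara each take €32,000.
Oona's share (€96,000) is divided into 2 shares of €48,000: Sorcha and Amira each take €48,000.
Lorcan's share (€96,000) is divided into 3 shares of €32,000: Maeve, Joris, and Callum each take €32,000.

Amira receives €48,000.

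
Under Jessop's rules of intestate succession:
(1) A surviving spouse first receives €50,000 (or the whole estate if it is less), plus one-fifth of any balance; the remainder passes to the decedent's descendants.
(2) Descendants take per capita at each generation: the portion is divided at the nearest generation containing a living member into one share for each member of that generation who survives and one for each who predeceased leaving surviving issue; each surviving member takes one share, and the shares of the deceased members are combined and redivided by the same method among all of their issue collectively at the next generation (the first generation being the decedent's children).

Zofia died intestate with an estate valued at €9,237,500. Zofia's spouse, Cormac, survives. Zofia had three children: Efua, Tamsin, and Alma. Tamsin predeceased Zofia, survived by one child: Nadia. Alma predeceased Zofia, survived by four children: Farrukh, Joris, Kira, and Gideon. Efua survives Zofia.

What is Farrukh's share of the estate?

Cormac first takes €50,000, leaving a balance of €9,187,500. Cormac then takes one-fifth of the balance (€1,837,500), for a total of €1,887,500. The remaining €7,350,000 passes to the descendants.
The descendants' portion (€7,350,000) is divided at the children's generation into 3 shares of €2,450,000. Efua takes €2,450,000. The 2 shares of the deceased (Tamsin and Alma) are combined into a pool of €4,900,000.
That pool (€4,900,000) is divided at the grandchildren's generation equally among Nadia, Farrukh, Joris, Kira, and Gideon: €980,000 each.

Farrukh receives €980,000.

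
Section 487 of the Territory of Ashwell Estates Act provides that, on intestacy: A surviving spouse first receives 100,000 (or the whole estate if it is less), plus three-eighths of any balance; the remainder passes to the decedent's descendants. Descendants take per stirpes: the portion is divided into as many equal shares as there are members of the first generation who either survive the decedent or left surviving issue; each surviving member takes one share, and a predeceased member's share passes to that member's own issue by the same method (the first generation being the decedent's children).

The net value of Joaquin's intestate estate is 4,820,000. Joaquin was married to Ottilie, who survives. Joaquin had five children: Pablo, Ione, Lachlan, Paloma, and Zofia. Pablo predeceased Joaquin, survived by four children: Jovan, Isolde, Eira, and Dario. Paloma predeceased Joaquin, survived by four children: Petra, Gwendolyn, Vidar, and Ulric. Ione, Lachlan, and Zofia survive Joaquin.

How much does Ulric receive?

Ottilie first takes 100,000, leaving a balance of 4,720,000. Ottilie then takes three-eighths of the balance (1,770,000), for a total of 1,870,000. The remaining 2,950,000 passes to the descendants.
The descendants' portion (2,950,000) is divided into 5 shares of 590,000: Ione, Lachlan, and Zofia each take 590,000; Pablo's 590,000 share passes to Pablo's issue; Paloma's 590,000 share passes to Paloma's issue.
Pablo's share (590,000) is divided into 4 shares of 147,500: Jovan, Isolde, Eira, and Dario each take 147,500.
Paloma's share (590,000) is divided into 4 shares of 147,500: Petra, Gwendolyn, Vidar, and Ulric each take 147,500.

Ulric receives 147,500.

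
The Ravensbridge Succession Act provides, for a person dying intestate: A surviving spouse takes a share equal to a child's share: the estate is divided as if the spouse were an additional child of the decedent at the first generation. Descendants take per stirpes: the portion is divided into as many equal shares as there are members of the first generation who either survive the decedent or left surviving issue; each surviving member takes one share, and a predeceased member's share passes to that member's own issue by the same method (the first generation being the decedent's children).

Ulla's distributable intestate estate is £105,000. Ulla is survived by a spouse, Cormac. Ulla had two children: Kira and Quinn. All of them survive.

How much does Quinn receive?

Quinn receives £35,000.

The spouse counts as an additional share at the children's level, so there are 3 primary shares of £35,000. Cormac takes one such share (£35,000).
The children's combined portion (£70,000) is divided into 2 shares of £35,000: Kira and Quinn each take £35,000.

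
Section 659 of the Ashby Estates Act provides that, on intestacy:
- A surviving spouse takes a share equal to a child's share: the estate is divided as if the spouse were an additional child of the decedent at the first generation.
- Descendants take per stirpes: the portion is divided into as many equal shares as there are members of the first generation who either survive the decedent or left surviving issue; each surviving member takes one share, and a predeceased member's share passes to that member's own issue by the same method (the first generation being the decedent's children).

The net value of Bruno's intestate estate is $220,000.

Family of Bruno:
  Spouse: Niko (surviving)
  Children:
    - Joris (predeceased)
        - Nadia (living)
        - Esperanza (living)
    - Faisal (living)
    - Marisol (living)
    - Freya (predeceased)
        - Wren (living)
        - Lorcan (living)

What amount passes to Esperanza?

The spouse counts as an additional share at the children's level, so there are 5 primary shares of $44,000. Niko takes one such share ($44,000).
The children's combined portion ($176,000) is divided into 4 shares of $44,000: Faisal and Marisol each take $44,000; Joris's $44,000 share passes to Joris's issue; Freya's $44,000 share passes to Freya's issue.
Joris's share ($44,000) is divided into 2 shares of $22,000: Nadia and Esperanza each take $22,000.
Freya's share ($44,000) is divided into 2 shares of $22,000: Wren and Lorcan each take $22,000.

Esperanza receives $22,000.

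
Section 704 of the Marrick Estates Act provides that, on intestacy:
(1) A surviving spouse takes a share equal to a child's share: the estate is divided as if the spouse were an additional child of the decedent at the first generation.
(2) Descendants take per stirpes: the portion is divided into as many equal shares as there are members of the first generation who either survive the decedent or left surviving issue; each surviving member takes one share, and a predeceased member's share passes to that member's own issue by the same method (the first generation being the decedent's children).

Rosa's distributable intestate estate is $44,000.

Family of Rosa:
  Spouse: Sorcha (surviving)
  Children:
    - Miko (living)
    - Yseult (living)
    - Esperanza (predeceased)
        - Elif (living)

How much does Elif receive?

Elif receives $11,000.

The spouse counts as an additional share at the children's level, so there are 4 primary shares of $11,000. Sorcha takes one such share ($11,000).
The children's combined portion ($33,000) is divided into 3 shares of $11,000: Miko and Yseult each take $11,000; Esperanza's $11,000 share passes to Esperanza's issue.
Esperanza's share ($11,000) passes entirely to Elif.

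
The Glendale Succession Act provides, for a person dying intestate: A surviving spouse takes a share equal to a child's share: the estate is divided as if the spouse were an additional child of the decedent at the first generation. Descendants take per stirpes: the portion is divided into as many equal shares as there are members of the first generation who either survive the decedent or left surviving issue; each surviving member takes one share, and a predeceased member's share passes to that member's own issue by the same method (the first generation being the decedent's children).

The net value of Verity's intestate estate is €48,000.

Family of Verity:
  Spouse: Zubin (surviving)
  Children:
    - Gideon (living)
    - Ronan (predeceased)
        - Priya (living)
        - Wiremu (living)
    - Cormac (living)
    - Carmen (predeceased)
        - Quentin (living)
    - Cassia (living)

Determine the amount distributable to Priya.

The spouse counts as an additional share at the children's level, so there are 6 primary shares of €8,000. Zubin takes one such share (€8,000).
The children's combined portion (€40,000) is divided into 5 shares of €8,000: Gideon, Cormac, and Cassia each take €8,000; Ronan's €8,000 share passes to Ronan's issue; Carmen's €8,000 share passes to Carmen's issue.
Ronan's share (€8,000) is divided into 2 shares of €4,000: Priya and Wiremu each take €4,000.
Carmen's share (€8,000) passes entirely to Quentin.

Priya receives €4,000.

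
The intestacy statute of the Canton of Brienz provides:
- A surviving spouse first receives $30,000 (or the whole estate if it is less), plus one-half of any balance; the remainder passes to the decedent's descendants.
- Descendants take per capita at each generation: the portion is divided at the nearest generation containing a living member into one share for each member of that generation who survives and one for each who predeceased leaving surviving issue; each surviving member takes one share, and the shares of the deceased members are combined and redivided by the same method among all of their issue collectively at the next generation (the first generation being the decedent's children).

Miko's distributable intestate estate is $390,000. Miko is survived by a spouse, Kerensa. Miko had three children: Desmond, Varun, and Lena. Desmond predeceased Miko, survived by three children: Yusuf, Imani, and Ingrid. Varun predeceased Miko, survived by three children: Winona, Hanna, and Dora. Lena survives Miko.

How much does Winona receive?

Winona receives $20,000.

Kerensa first takes $30,000, leaving a balance of $360,000. Kerensa then takes one-half of the balance ($180,000), for a total of $210,000. The remaining $180,000 passes to the descendants.
The descendants' portion ($180,000) is divided at the children's generation into 3 shares of $60,000. Lena takes $60,000. The 2 shares of the deceased (Desmond and Varun) are combined into a pool of $120,000.
That pool ($120,000) is divided at the grandchildren's generation equally among Yusuf, Imani, Ingrid, Winona, Hanna, and Dora: $20,000 each.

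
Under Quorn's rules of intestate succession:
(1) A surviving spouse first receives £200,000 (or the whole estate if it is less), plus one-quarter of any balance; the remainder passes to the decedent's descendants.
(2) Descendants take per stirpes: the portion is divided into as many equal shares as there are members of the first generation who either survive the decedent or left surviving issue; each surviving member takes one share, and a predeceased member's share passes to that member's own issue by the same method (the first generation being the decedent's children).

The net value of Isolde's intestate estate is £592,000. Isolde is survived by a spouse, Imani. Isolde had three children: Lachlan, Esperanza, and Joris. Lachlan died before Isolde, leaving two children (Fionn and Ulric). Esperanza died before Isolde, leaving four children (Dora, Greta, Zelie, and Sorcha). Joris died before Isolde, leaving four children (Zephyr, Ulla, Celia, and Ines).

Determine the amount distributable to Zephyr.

Zephyr receives £24,500.

Imani first takes £200,000, leaving a balance of £392,000. Imani then takes one-quarter of the balance (£98,000), for a total of £298,000. The remaining £294,000 passes to the descendants.
The descendants' portion (£294,000) is divided into 3 shares of £98,000: Lachlan's £98,000 share passes to Lachlan's issue; Esperanza's £98,000 share passes to Esperanza's issue; Joris's £98,000 share passes to Joris's issue.
Lachlan's share (£98,000) is divided into 2 shares of £49,000: Fionn and Ulric each take £49,000.
Esperanza's share (£98,000) is divided into 4 shares of £24,500: Dora, Greta, Zelie, and Sorcha each take £24,500.
Joris's share (£98,000) is divided into 4 shares of £24,500: Zephyr, Ulla, Celia, and Ines each take £24,500.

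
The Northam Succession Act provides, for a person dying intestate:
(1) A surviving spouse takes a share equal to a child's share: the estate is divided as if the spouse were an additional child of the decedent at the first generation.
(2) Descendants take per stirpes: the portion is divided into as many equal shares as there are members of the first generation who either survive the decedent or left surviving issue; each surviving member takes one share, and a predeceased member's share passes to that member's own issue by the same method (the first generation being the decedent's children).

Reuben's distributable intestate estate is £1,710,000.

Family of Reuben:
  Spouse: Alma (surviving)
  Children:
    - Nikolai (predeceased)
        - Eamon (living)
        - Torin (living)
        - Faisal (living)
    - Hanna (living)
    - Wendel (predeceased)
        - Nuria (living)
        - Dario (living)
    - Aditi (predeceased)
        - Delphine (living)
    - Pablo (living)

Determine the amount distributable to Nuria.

The spouse counts as an additional share at the children's level, so there are 6 primary shares of £285,000. Alma takes one such share (£285,000).
The children's combined portion (£1,425,000) is divided into 5 shares of £285,000: Hanna and Pablo each take £285,000; Nikolai's £285,000 share passes to Nikolai's issue; Wendel's £285,000 share passes to Wendel's issue; Aditi's £285,000 share passes to Aditi's issue.
Nikolai's share (£285,000) is divided into 3 shares of £95,000: Eamon, Torin, and Faisal each take £95,000.
Wendel's share (£285,000) is divided into 2 shares of £142,500: Nuria and Dario each take £142,500.
Aditi's share (£285,000) passes entirely to Delphine.

Nuria receives £142,500.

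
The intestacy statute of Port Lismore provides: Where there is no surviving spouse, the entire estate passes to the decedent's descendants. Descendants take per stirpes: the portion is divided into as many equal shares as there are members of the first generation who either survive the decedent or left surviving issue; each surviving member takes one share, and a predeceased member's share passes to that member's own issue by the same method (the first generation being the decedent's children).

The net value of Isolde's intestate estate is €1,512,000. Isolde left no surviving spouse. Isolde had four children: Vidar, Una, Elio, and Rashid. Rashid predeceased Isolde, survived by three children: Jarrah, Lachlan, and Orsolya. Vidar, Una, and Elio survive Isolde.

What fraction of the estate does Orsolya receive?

The entire €1,512,000 passes to the descendants.
That amount (€1,512,000) is divided into 4 shares of €378,000: Vidar, Una, and Elio each take €378,000; Rashid's €378,000 share passes to Rashid's issue.
Rashid's share (€378,000) is divided into 3 shares of €126,000: Jarrah, Lachlan, and Orsolya each take €126,000.

Orsolya receives 1/12 of the estate.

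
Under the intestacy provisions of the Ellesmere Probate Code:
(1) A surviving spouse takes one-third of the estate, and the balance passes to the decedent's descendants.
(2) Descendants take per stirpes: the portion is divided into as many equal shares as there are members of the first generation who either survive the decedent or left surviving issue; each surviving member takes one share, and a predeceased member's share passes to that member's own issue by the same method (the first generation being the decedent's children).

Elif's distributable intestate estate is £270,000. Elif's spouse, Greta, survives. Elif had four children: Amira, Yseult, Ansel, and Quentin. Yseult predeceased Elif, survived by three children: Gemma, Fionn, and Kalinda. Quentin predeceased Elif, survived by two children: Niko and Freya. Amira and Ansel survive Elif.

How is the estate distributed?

Greta takes one-third of £270,000 = £90,000. The remaining £180,000 passes to the descendants.
The descendants' portion (£180,000) is divided into 4 shares of £45,000: Amira and Ansel each take £45,000; Yseult's £45,000 share passes to Yseult's issue; Quentin's £45,000 share passes to Quentin's issue.
Yseult's share (£45,000) is divided into 3 shares of £15,000: Gemma, Fionn, and Kalinda each take £15,000.
Quentin's share (£45,000) is divided into 2 shares of £22,500: Niko and Freya each take £22,500.

Greta: £90,000; Amira: £45,000; Gemma: £15,000; Fionn: £15,000; Kalinda: £15,000; Ansel: £45,000; Niko: £22,500; Freya: £22,500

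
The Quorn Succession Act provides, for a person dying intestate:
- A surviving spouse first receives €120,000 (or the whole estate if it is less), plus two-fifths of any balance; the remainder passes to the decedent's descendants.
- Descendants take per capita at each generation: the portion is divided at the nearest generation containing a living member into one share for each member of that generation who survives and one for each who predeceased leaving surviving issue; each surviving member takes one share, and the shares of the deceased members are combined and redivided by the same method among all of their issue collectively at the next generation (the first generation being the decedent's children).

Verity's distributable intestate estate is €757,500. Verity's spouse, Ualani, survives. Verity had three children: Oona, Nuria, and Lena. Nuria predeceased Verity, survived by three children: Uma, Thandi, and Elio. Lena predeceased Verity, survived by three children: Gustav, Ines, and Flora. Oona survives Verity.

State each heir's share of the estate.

Ualani first takes €120,000, leaving a balance of €637,500. Ualani then takes two-fifths of the balance (€255,000), for a total of €375,000. The remaining €382,500 passes to the descendants.
The descendants' portion (€382,500) is divided at the children's generation into 3 shares of €127,500. Oona takes €127,500. The 2 shares of the deceased (Nuria and Lena) are combined into a pool of €255,000.
That pool (€255,000) is divided at the grandchildren's generation equally among Uma, Thandi, Elio, Gustav, Ines, and Flora: €42,500 each.

Ualani: €375,000; Oona: €127,500; Uma: €42,500; Thandi: €42,500; Elio: €42,500; Gustav: €42,500; Ines: €42,500; Flora: €42,500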